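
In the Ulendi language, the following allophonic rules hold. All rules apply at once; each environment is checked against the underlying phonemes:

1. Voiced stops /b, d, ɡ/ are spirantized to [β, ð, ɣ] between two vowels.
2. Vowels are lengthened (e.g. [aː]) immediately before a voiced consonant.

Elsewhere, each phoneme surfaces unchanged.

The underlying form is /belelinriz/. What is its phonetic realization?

[beːleːliːnriːz]

/b/ (word-initial) fails the environment for rule 1, so it stays [b].
/e/ meets the environment for rule 2 (before a voiced consonant) → [eː].
/l/ stays [l].
/e/ (between /l/ and /l/): before a voiced consonant, so rule 2 applies → [eː].
/l/ (between /e/ and /i/): no rule targets it → [l].
/i/ — between /l/ and /n/, before a voiced consonant — surfaces as [iː] (rule 2).
/n/ (between /i/ and /r/) is unaffected → [n].
/r/ — not in any rule's target class → [r].
/i/ meets the environment for rule 2 (before a voiced consonant) → [iː].
/z/ stays [z].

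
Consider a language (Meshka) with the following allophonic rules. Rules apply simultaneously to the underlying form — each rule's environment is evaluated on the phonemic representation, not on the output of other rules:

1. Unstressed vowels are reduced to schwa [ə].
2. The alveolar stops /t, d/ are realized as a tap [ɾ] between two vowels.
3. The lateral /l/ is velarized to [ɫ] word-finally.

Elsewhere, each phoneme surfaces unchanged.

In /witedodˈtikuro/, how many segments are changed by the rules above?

Segments that undergo a rule: /i/ → [ə] (rule 1); /t/ → [ɾ] (rule 2); /e/ → [ə] (rule 1); /d/ → [ɾ] (rule 2); /o/ → [ə] (rule 1); /u/ → [ə] (rule 1); /o/ → [ə] (rule 1).
All other segments surface unchanged.

7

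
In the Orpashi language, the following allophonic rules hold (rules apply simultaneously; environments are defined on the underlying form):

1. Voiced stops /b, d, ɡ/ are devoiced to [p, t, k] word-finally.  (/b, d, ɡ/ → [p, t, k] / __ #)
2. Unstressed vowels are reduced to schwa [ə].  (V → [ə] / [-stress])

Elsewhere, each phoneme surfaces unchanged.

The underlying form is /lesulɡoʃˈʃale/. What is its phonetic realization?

/l/ (word-initial): no rule targets it → [l].
/e/ meets the environment for rule 2 (in an unstressed syllable) → [ə].
/s/ (between /e/ and /u/) is unaffected → [s].
/u/ — between /s/ and /l/, in an unstressed syllable — surfaces as [ə] (rule 2).
/l/ (between /u/ and /ɡ/): no rule targets it → [l].
/ɡ/ (between /l/ and /o/) fails the environment for rule 1, so it stays [ɡ].
/o/ — between /ɡ/ and /ʃ/, in an unstressed syllable — surfaces as [ə] (rule 2).
/ʃ/ (between /o/ and /ʃ/) is unaffected → [ʃ].
/ʃ/ stays [ʃ].
/a/ (between /ʃ/ and /l/): rule 2 targets it, but not in an unstressed syllable → unchanged [a].
/l/ stays [l].
/e/ — word-final, in an unstressed syllable — surfaces as [ə] (rule 2).

[ləsəlɡəʃˈʃalə]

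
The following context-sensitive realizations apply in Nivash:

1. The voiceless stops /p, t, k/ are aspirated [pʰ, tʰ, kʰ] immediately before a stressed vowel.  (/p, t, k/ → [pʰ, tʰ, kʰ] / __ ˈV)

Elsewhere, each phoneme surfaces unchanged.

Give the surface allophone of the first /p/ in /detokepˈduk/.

[p]

/p/ — between /e/ and /d/; rule 1 does not apply here → [p].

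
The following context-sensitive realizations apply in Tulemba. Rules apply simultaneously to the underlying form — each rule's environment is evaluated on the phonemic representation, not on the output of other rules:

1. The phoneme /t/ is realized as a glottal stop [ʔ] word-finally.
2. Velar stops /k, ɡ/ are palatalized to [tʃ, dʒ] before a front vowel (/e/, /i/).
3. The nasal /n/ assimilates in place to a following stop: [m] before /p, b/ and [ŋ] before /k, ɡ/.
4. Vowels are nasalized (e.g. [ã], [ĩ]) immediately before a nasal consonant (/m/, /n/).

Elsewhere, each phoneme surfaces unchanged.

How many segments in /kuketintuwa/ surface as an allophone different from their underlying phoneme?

Segments that undergo a rule: /k/ → [tʃ] (rule 2); /i/ → [ĩ] (rule 4).
All other segments surface unchanged.

2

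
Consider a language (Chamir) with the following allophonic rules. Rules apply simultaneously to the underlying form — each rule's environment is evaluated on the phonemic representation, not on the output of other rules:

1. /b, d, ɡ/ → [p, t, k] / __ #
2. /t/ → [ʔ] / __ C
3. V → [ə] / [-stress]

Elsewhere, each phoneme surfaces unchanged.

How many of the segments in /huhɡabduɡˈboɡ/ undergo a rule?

4

Segments that undergo a rule: /u/ → [ə] (rule 3); /a/ → [ə] (rule 3); /u/ → [ə] (rule 3); /ɡ/ → [k] (rule 1).
All other segments surface unchanged.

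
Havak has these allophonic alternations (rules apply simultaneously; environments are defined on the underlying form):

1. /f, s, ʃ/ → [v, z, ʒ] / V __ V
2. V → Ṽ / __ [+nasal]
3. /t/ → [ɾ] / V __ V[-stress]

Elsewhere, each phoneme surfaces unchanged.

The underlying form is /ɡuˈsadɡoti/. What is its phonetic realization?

/u/ (between /ɡ/ and /s/) is in the target of rule 2 but the environment (before a nasal consonant) is not met → [u].
/s/ — between /u/ and /a/, between two vowels — surfaces as [z] (rule 1).
/a/ — between /s/ and /d/; rule 2 does not apply here → [a].
/o/ (between /ɡ/ and /t/) fails the environment for rule 2, so it stays [o].
/t/ (between /o/ and /i/): between a vowel and a following unstressed vowel, so rule 3 applies → [ɾ].
/i/ (word-final) is in the target of rule 2 but the environment (before a nasal consonant) is not met → [i].

[ɡuˈzadɡoɾi]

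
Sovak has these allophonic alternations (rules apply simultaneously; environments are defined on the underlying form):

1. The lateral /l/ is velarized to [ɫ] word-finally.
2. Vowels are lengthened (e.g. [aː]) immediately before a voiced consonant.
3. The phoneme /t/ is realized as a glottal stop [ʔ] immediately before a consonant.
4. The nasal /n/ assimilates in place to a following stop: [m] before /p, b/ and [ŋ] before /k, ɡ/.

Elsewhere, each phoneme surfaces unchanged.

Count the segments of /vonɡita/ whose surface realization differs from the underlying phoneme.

2

Segments that undergo a rule: /o/ → [oː] (rule 2); /n/ → [ŋ] (rule 4).
All other segments surface unchanged.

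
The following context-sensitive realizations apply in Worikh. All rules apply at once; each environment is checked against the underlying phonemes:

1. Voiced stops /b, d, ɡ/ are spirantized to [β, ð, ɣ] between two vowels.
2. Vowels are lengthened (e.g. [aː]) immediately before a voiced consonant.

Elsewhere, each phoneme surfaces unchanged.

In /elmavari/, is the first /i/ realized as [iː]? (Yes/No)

/i/ (word-final) is in the target of rule 2 but the environment (before a voiced consonant) is not met → [i].
The actual realization is [i], not [iː].

No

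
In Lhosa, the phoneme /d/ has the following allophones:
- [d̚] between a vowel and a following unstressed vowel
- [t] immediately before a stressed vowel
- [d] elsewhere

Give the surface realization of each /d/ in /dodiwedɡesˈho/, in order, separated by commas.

Occurrence 1 (position 1): no conditioning environment matches → elsewhere allophone [d].
Occurrence 2 (position 3): between a vowel and a following unstressed vowel → [d̚].
Occurrence 3 (position 7): no conditioning environment matches → elsewhere allophone [d].

[d], [d̚], [d]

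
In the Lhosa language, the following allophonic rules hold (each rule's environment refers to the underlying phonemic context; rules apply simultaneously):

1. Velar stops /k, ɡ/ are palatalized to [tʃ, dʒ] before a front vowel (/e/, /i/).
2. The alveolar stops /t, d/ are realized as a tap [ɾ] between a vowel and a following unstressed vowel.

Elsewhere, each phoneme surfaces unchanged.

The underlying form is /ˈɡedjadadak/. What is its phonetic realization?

[ˈdʒedjaɾaɾak]

Rule 1 applies to /ɡ/ (word-initial: before a front vowel) → [dʒ].
/d/ (between /e/ and /j/) fails the environment for rule 2, so it stays [d].
/d/ (between /a/ and /a/): between a vowel and a following unstressed vowel, so rule 2 applies → [ɾ].
/d/ meets the environment for rule 2 (between a vowel and a following unstressed vowel) → [ɾ].
/k/ (word-final) fails the environment for rule 1, so it stays [k].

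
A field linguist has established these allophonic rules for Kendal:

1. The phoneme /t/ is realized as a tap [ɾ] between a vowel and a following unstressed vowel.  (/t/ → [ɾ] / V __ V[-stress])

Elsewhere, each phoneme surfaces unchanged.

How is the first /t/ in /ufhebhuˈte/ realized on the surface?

/t/ (between /u/ and /e/) fails the environment for rule 1, so it stays [t].

[t]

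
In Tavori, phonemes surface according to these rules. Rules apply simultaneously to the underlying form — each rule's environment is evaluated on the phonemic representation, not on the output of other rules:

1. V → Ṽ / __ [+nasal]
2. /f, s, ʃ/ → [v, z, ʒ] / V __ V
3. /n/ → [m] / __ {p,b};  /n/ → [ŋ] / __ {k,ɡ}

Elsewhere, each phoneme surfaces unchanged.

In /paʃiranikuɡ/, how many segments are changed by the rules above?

2

Segments that undergo a rule: /ʃ/ → [ʒ] (rule 2); /a/ → [ã] (rule 1).
All other segments surface unchanged.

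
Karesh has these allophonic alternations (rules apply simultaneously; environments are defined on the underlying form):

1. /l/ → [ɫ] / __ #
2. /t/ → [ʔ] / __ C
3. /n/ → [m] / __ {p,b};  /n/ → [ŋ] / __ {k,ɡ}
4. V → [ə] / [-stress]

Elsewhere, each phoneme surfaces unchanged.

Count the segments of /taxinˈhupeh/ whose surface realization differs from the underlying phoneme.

Segments that undergo a rule: /a/ → [ə] (rule 4); /i/ → [ə] (rule 4); /e/ → [ə] (rule 4).
All other segments surface unchanged.

3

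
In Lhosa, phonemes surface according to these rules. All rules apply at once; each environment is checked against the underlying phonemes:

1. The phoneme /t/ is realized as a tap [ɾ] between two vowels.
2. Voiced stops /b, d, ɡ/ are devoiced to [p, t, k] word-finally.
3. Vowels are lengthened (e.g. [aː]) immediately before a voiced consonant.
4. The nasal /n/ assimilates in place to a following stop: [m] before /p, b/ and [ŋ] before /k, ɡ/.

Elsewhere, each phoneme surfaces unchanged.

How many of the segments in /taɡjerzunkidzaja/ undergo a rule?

Segments that undergo a rule: /a/ → [aː] (rule 3); /e/ → [eː] (rule 3); /u/ → [uː] (rule 3); /n/ → [ŋ] (rule 4); /i/ → [iː] (rule 3); /a/ → [aː] (rule 3).
All other segments surface unchanged.

6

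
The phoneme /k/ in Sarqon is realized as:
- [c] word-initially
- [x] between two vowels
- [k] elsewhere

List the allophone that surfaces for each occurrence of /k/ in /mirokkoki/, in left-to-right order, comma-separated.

[k], [k], [x]

Occurrence 1 (position 5): no conditioning environment matches → elsewhere allophone [k].
Occurrence 2 (position 6): no conditioning environment matches → elsewhere allophone [k].
Occurrence 3 (position 8): between two vowels → [x].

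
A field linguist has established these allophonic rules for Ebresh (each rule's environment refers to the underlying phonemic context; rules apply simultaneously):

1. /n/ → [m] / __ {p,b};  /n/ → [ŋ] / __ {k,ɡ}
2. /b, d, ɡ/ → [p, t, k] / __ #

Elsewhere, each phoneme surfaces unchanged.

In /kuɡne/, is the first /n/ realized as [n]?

Yes

/n/ (between /ɡ/ and /e/): rule 1 targets it, but not before a labial or velar stop → unchanged [n].
The actual realization is [n], which matches [n].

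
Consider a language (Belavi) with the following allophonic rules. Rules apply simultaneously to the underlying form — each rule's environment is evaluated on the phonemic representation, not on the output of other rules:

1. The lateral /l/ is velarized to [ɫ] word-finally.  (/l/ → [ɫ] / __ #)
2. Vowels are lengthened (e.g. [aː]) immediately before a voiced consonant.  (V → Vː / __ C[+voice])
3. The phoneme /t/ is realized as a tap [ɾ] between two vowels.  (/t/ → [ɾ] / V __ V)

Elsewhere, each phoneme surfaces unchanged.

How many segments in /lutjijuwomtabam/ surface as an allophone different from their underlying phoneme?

5

Segments that undergo a rule: /i/ → [iː] (rule 2); /u/ → [uː] (rule 2); /o/ → [oː] (rule 2); /a/ → [aː] (rule 2); /a/ → [aː] (rule 2).
All other segments surface unchanged.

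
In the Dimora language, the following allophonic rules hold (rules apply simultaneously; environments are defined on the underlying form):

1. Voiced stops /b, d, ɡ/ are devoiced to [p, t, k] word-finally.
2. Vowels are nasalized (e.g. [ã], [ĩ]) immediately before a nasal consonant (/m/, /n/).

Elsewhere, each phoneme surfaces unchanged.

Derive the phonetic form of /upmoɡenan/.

[upmoɡẽnãn]

/u/ (word-initial) fails the environment for rule 2, so it stays [u].
/o/ (between /m/ and /ɡ/): rule 2 targets it, but not before a nasal consonant → unchanged [o].
/ɡ/ (between /o/ and /e/) fails the environment for rule 1, so it stays [ɡ].
Rule 2 applies to /e/ (between /ɡ/ and /n/: before a nasal consonant) → [ẽ].
/a/ (between /n/ and /n/): before a nasal consonant, so rule 2 applies → [ã].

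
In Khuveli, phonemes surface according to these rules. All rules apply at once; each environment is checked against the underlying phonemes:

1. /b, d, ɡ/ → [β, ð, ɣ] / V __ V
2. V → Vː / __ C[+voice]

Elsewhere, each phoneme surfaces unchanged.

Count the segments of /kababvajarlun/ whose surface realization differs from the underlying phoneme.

Segments that undergo a rule: /a/ → [aː] (rule 2); /b/ → [β] (rule 1); /a/ → [aː] (rule 2); /a/ → [aː] (rule 2); /a/ → [aː] (rule 2); /u/ → [uː] (rule 2).
All other segments surface unchanged.

6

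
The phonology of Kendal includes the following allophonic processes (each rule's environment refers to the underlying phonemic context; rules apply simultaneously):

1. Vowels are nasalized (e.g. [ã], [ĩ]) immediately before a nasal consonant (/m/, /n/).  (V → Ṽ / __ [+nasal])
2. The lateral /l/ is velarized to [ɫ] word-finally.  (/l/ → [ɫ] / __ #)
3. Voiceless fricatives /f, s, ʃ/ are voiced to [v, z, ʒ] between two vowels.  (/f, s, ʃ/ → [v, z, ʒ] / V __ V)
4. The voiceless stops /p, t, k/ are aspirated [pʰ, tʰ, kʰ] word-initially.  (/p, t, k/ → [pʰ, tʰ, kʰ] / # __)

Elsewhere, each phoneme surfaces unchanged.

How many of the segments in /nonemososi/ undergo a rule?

Segments that undergo a rule: /o/ → [õ] (rule 1); /e/ → [ẽ] (rule 1); /s/ → [z] (rule 3); /s/ → [z] (rule 3).
All other segments surface unchanged.

4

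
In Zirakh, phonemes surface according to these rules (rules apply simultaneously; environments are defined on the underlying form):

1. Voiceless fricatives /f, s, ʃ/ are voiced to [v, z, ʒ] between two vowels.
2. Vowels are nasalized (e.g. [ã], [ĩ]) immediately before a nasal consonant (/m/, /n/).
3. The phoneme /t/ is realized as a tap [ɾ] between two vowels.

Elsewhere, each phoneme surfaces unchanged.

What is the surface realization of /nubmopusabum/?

/n/ (word-initial) is unaffected → [n].
/u/ — between /n/ and /b/; rule 2 does not apply here → [u].
/b/ stays [b].
/m/ stays [m].
/o/ (between /m/ and /p/) is in the target of rule 2 but the environment (before a nasal consonant) is not met → [o].
/p/ (between /o/ and /u/) is unaffected → [p].
/u/ (between /p/ and /s/) is in the target of rule 2 but the environment (before a nasal consonant) is not met → [u].
/s/ (between /u/ and /a/) occurs between two vowels → [z] by rule 1.
/a/ (between /s/ and /b/): rule 2 targets it, but not before a nasal consonant → unchanged [a].
/b/ (between /a/ and /u/) is unaffected → [b].
/u/ meets the environment for rule 2 (before a nasal consonant) → [ũ].
/m/ — not in any rule's target class → [m].

[nubmopuzabũm]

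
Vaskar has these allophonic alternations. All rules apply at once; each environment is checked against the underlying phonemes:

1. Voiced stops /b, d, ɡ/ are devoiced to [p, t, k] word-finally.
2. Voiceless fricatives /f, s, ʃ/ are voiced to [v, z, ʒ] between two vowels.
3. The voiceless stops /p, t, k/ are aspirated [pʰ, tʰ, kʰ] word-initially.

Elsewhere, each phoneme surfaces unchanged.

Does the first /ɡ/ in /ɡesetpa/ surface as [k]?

/ɡ/ (word-initial): rule 1 targets it, but not word-finally → unchanged [ɡ].
The actual realization is [ɡ], not [k].

No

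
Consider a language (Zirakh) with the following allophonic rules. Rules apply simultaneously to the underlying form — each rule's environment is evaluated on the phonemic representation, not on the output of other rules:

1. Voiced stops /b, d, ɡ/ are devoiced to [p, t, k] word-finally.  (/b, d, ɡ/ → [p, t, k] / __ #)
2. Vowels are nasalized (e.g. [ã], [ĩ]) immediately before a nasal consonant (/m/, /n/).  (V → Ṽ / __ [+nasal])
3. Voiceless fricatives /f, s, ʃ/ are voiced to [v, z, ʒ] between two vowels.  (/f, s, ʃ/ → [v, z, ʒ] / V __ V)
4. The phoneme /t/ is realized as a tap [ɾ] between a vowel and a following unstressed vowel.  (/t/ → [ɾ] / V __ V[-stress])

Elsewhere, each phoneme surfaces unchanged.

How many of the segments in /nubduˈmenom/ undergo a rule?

3

Segments that undergo a rule: /u/ → [ũ] (rule 2); /e/ → [ẽ] (rule 2); /o/ → [õ] (rule 2).
All other segments surface unchanged.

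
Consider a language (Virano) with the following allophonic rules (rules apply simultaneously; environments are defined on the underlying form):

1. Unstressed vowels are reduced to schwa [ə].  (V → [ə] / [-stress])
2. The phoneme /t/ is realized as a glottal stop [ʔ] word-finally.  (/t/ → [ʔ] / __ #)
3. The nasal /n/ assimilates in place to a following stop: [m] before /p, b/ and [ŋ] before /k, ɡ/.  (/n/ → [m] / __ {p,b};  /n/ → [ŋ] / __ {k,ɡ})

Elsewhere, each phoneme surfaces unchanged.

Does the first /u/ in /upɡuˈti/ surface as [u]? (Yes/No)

/u/ (word-initial): in an unstressed syllable, so rule 1 applies → [ə].
The actual realization is [ə], not [u].

No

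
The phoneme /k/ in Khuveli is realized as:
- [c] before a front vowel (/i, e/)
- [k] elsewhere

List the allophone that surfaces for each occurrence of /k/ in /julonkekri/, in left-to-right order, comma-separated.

Occurrence 1 (position 6): before a front vowel → [c].
Occurrence 2 (position 8): no conditioning environment matches → elsewhere allophone [k].

[c], [k]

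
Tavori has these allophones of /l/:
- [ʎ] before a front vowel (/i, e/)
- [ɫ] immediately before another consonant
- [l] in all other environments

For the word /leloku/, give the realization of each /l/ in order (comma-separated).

[ʎ], [l]

Occurrence 1 (position 1): before a front vowel (/i, e/) → [ʎ].
Occurrence 2 (position 3): no conditioning environment matches → elsewhere allophone [l].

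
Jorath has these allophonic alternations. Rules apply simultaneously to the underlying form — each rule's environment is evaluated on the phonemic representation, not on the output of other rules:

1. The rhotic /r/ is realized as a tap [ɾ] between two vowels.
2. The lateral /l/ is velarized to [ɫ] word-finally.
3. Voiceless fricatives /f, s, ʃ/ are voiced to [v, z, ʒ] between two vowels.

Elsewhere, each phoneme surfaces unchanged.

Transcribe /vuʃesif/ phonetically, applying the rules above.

/v/ — not in any rule's target class → [v].
/u/ — not in any rule's target class → [u].
/ʃ/ (between /u/ and /e/) occurs between two vowels → [ʒ] by rule 3.
/e/ (between /ʃ/ and /s/): no rule targets it → [e].
/s/ meets the environment for rule 3 (between two vowels) → [z].
/i/ — not in any rule's target class → [i].
/f/ (word-final): rule 3 targets it, but not between two vowels → unchanged [f].

[vuʒezif]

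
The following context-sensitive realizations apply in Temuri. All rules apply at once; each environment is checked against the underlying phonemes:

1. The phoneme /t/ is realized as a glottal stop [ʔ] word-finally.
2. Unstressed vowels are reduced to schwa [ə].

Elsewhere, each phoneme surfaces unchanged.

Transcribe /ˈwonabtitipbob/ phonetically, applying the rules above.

[ˈwonəbtətəpbəb]

/w/ — not in any rule's target class → [w].
/o/ (between /w/ and /n/) is in the target of rule 2 but the environment (in an unstressed syllable) is not met → [o].
/n/ (between /o/ and /a/): no rule targets it → [n].
/a/ meets the environment for rule 2 (in an unstressed syllable) → [ə].
/b/ (between /a/ and /t/) is unaffected → [b].
/t/ — between /b/ and /i/; rule 1 does not apply here → [t].
Rule 2 applies to /i/ (between /t/ and /t/: in an unstressed syllable) → [ə].
/t/ (between /i/ and /i/) is in the target of rule 1 but the environment (word-finally) is not met → [t].
/i/ (between /t/ and /p/) occurs in an unstressed syllable → [ə] by rule 2.
/p/ (between /i/ and /b/): no rule targets it → [p].
/b/ — not in any rule's target class → [b].
Rule 2 applies to /o/ (between /b/ and /b/: in an unstressed syllable) → [ə].
/b/ — not in any rule's target class → [b].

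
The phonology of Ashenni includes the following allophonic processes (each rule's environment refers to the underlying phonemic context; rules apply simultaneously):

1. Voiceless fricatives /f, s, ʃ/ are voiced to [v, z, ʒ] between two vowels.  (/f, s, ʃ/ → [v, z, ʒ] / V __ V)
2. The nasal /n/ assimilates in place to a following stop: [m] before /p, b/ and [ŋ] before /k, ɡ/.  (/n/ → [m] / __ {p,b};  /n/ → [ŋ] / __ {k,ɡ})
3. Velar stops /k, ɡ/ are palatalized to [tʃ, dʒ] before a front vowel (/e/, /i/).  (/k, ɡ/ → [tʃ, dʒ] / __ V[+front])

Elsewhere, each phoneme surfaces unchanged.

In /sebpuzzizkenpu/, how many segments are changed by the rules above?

2

Segments that undergo a rule: /k/ → [tʃ] (rule 3); /n/ → [m] (rule 2).
All other segments surface unchanged.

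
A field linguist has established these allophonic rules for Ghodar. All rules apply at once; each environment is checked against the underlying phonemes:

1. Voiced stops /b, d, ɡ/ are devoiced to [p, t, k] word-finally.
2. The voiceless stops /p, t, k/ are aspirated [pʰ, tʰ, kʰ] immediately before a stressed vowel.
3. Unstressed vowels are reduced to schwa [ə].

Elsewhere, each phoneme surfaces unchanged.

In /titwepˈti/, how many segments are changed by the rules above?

Segments that undergo a rule: /i/ → [ə] (rule 3); /e/ → [ə] (rule 3); /t/ → [tʰ] (rule 2).
All other segments surface unchanged.

3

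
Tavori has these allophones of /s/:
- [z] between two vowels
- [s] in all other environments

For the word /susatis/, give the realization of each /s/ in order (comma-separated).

Occurrence 1 (position 1): no conditioning environment matches → elsewhere allophone [s].
Occurrence 2 (position 3): between two vowels → [z].
Occurrence 3 (position 7): no conditioning environment matches → elsewhere allophone [s].

[s], [z], [s]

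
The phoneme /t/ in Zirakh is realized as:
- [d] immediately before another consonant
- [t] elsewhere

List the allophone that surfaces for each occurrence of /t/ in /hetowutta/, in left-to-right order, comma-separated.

[t], [d], [t]

Occurrence 1 (position 3): no conditioning environment matches → elsewhere allophone [t].
Occurrence 2 (position 7): immediately before another consonant → [d].
Occurrence 3 (position 8): no conditioning environment matches → elsewhere allophone [t].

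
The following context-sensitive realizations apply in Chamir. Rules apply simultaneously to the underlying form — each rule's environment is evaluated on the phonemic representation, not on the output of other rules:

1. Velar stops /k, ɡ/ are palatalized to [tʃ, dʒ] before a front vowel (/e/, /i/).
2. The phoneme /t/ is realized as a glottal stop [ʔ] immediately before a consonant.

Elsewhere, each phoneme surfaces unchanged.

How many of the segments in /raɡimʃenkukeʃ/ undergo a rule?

Segments that undergo a rule: /ɡ/ → [dʒ] (rule 1); /k/ → [tʃ] (rule 1).
All other segments surface unchanged.

2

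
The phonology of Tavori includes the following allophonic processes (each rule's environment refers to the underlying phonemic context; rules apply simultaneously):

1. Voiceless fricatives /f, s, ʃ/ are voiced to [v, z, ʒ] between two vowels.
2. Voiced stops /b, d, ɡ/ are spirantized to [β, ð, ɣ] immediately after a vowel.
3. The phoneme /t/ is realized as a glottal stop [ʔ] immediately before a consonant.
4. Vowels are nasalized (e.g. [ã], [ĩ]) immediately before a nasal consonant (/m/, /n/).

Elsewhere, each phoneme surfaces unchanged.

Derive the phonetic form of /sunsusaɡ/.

/s/ (word-initial) fails the environment for rule 1, so it stays [s].
/u/ (between /s/ and /n/) occurs before a nasal consonant → [ũ] by rule 4.
/n/ (between /u/ and /s/): no rule targets it → [n].
/s/ (between /n/ and /u/) fails the environment for rule 1, so it stays [s].
/u/ (between /s/ and /s/) is in the target of rule 4 but the environment (before a nasal consonant) is not met → [u].
Rule 1 applies to /s/ (between /u/ and /a/: between two vowels) → [z].
/a/ (between /s/ and /ɡ/) fails the environment for rule 4, so it stays [a].
/ɡ/ (word-final): immediately after a vowel, so rule 2 applies → [ɣ].

[sũnsuzaɣ]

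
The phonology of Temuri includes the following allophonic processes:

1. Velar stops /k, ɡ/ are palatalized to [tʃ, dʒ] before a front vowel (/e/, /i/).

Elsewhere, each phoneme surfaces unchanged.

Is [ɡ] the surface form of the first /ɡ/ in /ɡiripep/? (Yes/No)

/ɡ/ (word-initial): before a front vowel, so rule 1 applies → [dʒ].
The actual realization is [dʒ], not [ɡ].

No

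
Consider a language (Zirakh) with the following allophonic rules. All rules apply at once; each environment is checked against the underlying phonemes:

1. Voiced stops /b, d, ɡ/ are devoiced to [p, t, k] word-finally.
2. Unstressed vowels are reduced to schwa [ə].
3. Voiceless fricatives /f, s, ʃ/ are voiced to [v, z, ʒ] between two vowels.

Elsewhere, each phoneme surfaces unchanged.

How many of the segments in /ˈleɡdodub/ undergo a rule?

Segments that undergo a rule: /o/ → [ə] (rule 2); /u/ → [ə] (rule 2); /b/ → [p] (rule 1).
All other segments surface unchanged.

3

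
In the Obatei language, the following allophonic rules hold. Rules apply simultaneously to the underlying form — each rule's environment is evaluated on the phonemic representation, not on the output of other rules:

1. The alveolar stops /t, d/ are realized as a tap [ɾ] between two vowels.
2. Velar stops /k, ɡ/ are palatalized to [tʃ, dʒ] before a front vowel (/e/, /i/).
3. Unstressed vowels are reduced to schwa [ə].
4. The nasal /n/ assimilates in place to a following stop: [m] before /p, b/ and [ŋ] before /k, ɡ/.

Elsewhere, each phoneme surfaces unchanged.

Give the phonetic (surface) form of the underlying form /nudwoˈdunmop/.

[nədwəˈɾunməp]

/n/ (word-initial): rule 4 targets it, but not before a labial or velar stop → unchanged [n].
/u/ (between /n/ and /d/) occurs in an unstressed syllable → [ə] by rule 3.
/d/ (between /u/ and /w/) fails the environment for rule 1, so it stays [d].
/w/ — not in any rule's target class → [w].
/o/ — between /w/ and /d/, in an unstressed syllable — surfaces as [ə] (rule 3).
/d/ (between /o/ and /u/) occurs between two vowels → [ɾ] by rule 1.
/u/ — between /d/ and /n/; rule 3 does not apply here → [u].
/n/ (between /u/ and /m/) is in the target of rule 4 but the environment (before a labial or velar stop) is not met → [n].
/m/ (between /n/ and /o/): no rule targets it → [m].
/o/ — between /m/ and /p/, in an unstressed syllable — surfaces as [ə] (rule 3).
/p/ — not in any rule's target class → [p].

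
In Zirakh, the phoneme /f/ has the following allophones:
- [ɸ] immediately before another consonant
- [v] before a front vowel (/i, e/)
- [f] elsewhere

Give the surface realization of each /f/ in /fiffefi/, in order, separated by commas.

[v], [ɸ], [v], [v]

Occurrence 1 (position 1): before a front vowel (/i, e/) → [v].
Occurrence 2 (position 3): immediately before another consonant → [ɸ].
Occurrence 3 (position 4): before a front vowel (/i, e/) → [v].
Occurrence 4 (position 6): before a front vowel (/i, e/) → [v].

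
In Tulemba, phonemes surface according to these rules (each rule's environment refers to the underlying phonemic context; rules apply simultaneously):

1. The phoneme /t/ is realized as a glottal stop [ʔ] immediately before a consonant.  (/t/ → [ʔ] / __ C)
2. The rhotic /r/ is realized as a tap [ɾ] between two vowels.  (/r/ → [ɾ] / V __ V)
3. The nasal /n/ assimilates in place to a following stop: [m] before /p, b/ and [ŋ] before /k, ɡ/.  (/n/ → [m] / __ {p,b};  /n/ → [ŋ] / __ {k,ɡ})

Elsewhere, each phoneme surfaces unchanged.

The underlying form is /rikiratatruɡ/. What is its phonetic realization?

/r/ — word-initial; rule 2 does not apply here → [r].
/i/ (between /r/ and /k/): no rule targets it → [i].
/k/ stays [k].
/i/ (between /k/ and /r/): no rule targets it → [i].
/r/ meets the environment for rule 2 (between two vowels) → [ɾ].
/a/ (between /r/ and /t/) is unaffected → [a].
/t/ — between /a/ and /a/; rule 1 does not apply here → [t].
/a/ — not in any rule's target class → [a].
/t/ (between /a/ and /r/): immediately before a consonant, so rule 1 applies → [ʔ].
/r/ (between /t/ and /u/): rule 2 targets it, but not between two vowels → unchanged [r].
/u/ (between /r/ and /ɡ/): no rule targets it → [u].
/ɡ/ (word-final) is unaffected → [ɡ].

[rikiɾataʔruɡ]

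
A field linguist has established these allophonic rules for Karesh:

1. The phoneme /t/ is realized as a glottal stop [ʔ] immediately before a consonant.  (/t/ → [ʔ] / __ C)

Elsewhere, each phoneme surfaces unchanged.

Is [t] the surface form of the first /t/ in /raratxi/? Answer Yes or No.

Rule 1 applies to /t/ (between /a/ and /x/: immediately before a consonant) → [ʔ].
The actual realization is [ʔ], not [t].

No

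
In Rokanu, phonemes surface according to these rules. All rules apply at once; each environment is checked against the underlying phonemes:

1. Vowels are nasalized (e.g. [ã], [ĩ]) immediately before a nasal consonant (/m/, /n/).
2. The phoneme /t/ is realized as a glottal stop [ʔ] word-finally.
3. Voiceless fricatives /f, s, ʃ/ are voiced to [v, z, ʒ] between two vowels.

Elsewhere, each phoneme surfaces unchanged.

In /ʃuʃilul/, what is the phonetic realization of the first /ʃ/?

[ʃ]

/ʃ/ (word-initial) fails the environment for rule 3, so it stays [ʃ].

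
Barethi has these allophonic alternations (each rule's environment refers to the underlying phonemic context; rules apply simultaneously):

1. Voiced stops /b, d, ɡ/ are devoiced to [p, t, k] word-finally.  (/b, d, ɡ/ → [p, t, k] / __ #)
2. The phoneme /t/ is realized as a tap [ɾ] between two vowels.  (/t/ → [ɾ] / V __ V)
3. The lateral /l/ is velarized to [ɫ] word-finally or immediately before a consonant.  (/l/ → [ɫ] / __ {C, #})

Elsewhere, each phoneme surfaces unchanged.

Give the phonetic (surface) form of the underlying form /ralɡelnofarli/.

[raɫɡeɫnofarli]

/l/ (between /a/ and /ɡ/) occurs word-finally or immediately before a consonant → [ɫ] by rule 3.
/ɡ/ — between /l/ and /e/; rule 1 does not apply here → [ɡ].
/l/ (between /e/ and /n/): word-finally or immediately before a consonant, so rule 3 applies → [ɫ].
/l/ (between /r/ and /i/) is in the target of rule 3 but the environment (word-finally or immediately before a consonant) is not met → [l].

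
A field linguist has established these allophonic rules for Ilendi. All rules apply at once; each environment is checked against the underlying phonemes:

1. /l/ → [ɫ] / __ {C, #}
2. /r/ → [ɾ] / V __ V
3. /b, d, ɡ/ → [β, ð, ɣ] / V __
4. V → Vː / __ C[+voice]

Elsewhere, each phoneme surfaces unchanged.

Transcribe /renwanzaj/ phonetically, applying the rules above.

[reːnwaːnzaːj]

/r/ (word-initial) is in the target of rule 2 but the environment (between two vowels) is not met → [r].
/e/ — between /r/ and /n/, before a voiced consonant — surfaces as [eː] (rule 4).
/n/ — not in any rule's target class → [n].
/w/ stays [w].
/a/ meets the environment for rule 4 (before a voiced consonant) → [aː].
/n/ (between /a/ and /z/) is unaffected → [n].
/z/ (between /n/ and /a/) is unaffected → [z].
Rule 4 applies to /a/ (between /z/ and /j/: before a voiced consonant) → [aː].
/j/ stays [j].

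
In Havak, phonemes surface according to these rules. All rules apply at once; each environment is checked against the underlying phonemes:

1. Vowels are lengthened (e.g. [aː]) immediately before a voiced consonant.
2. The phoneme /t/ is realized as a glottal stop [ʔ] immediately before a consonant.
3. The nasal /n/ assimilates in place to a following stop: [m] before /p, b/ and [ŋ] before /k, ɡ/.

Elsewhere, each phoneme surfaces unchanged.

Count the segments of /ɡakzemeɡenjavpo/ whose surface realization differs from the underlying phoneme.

Segments that undergo a rule: /e/ → [eː] (rule 1); /e/ → [eː] (rule 1); /e/ → [eː] (rule 1); /a/ → [aː] (rule 1).
All other segments surface unchanged.

4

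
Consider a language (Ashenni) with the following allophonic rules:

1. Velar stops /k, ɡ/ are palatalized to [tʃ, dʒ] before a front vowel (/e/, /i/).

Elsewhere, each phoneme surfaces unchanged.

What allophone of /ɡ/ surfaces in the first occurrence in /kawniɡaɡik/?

[ɡ]

/ɡ/ (between /i/ and /a/) is in the target of rule 1 but the environment (before a front vowel) is not met → [ɡ].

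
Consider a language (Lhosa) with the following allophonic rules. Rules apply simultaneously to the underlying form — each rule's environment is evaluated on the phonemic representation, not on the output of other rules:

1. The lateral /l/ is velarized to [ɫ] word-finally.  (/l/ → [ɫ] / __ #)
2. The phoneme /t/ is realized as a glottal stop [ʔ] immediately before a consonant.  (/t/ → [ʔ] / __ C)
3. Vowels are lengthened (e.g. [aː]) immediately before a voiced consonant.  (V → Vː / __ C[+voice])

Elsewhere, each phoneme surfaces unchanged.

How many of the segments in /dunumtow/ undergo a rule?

Segments that undergo a rule: /u/ → [uː] (rule 3); /u/ → [uː] (rule 3); /o/ → [oː] (rule 3).
All other segments surface unchanged.

3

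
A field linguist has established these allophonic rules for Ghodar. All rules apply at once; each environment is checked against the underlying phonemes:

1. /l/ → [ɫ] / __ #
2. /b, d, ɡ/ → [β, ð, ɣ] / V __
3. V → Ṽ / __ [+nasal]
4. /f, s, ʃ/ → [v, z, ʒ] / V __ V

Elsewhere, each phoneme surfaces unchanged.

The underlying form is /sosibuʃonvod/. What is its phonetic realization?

/s/ — word-initial; rule 4 does not apply here → [s].
/o/ — between /s/ and /s/; rule 3 does not apply here → [o].
/s/ (between /o/ and /i/): between two vowels, so rule 4 applies → [z].
/i/ (between /s/ and /b/) is in the target of rule 3 but the environment (before a nasal consonant) is not met → [i].
Rule 2 applies to /b/ (between /i/ and /u/: immediately after a vowel) → [β].
/u/ (between /b/ and /ʃ/) is in the target of rule 3 but the environment (before a nasal consonant) is not met → [u].
/ʃ/ (between /u/ and /o/): between two vowels, so rule 4 applies → [ʒ].
/o/ meets the environment for rule 3 (before a nasal consonant) → [õ].
/o/ (between /v/ and /d/) fails the environment for rule 3, so it stays [o].
/d/ meets the environment for rule 2 (immediately after a vowel) → [ð].

[soziβuʒõnvoð]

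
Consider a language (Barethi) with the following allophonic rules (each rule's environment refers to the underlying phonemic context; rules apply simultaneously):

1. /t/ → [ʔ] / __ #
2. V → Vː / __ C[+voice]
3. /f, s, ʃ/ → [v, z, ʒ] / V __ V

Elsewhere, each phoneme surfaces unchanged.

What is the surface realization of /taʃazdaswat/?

/t/ (word-initial) fails the environment for rule 1, so it stays [t].
/a/ (between /t/ and /ʃ/): rule 2 targets it, but not before a voiced consonant → unchanged [a].
/ʃ/ (between /a/ and /a/) occurs between two vowels → [ʒ] by rule 3.
/a/ (between /ʃ/ and /z/) occurs before a voiced consonant → [aː] by rule 2.
/a/ (between /d/ and /s/) is in the target of rule 2 but the environment (before a voiced consonant) is not met → [a].
/s/ — between /a/ and /w/; rule 3 does not apply here → [s].
/a/ (between /w/ and /t/) is in the target of rule 2 but the environment (before a voiced consonant) is not met → [a].
/t/ meets the environment for rule 1 (word-finally) → [ʔ].

[taʒaːzdaswaʔ]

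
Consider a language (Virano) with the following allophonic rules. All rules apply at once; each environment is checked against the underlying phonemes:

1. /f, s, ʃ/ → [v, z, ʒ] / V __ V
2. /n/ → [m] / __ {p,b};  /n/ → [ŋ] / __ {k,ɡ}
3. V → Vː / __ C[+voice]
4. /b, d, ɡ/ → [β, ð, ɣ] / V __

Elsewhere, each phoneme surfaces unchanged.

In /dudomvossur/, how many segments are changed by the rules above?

4

Segments that undergo a rule: /u/ → [uː] (rule 3); /d/ → [ð] (rule 4); /o/ → [oː] (rule 3); /u/ → [uː] (rule 3).
All other segments surface unchanged.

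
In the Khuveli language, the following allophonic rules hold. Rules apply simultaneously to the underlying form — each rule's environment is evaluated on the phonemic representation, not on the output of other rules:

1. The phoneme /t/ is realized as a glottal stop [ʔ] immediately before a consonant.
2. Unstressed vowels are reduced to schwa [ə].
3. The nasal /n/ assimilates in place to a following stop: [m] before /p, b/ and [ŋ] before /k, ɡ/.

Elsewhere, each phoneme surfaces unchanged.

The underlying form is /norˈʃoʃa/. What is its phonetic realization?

/n/ (word-initial) is in the target of rule 3 but the environment (before a labial or velar stop) is not met → [n].
/o/ (between /n/ and /r/) occurs in an unstressed syllable → [ə] by rule 2.
/r/ stays [r].
/ʃ/ stays [ʃ].
/o/ (between /ʃ/ and /ʃ/): rule 2 targets it, but not in an unstressed syllable → unchanged [o].
/ʃ/ stays [ʃ].
/a/ — word-final, in an unstressed syllable — surfaces as [ə] (rule 2).

[nərˈʃoʃə]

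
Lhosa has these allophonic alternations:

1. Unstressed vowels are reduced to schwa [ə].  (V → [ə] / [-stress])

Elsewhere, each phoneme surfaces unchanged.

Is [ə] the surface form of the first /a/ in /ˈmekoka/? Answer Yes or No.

/a/ — word-final, in an unstressed syllable — surfaces as [ə] (rule 1).
The actual realization is [ə], which matches [ə].

Yes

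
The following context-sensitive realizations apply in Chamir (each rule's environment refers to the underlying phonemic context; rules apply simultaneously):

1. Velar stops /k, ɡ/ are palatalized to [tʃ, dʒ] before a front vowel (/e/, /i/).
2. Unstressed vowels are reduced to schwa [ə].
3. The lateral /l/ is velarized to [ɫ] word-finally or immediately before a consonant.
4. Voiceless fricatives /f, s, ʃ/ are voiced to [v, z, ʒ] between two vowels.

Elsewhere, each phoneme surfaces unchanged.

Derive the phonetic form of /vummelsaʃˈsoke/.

[vəmməɫsəʃˈsotʃə]

/v/ — not in any rule's target class → [v].
/u/ (between /v/ and /m/): in an unstressed syllable, so rule 2 applies → [ə].
/m/ stays [m].
/m/ (between /m/ and /e/): no rule targets it → [m].
/e/ (between /m/ and /l/): in an unstressed syllable, so rule 2 applies → [ə].
/l/ (between /e/ and /s/) occurs word-finally or immediately before a consonant → [ɫ] by rule 3.
/s/ (between /l/ and /a/): rule 4 targets it, but not between two vowels → unchanged [s].
/a/ (between /s/ and /ʃ/): in an unstressed syllable, so rule 2 applies → [ə].
/ʃ/ (between /a/ and /s/): rule 4 targets it, but not between two vowels → unchanged [ʃ].
/s/ — between /ʃ/ and /o/; rule 4 does not apply here → [s].
/o/ (between /s/ and /k/): rule 2 targets it, but not in an unstressed syllable → unchanged [o].
Rule 1 applies to /k/ (between /o/ and /e/: before a front vowel) → [tʃ].
Rule 2 applies to /e/ (word-final: in an unstressed syllable) → [ə].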